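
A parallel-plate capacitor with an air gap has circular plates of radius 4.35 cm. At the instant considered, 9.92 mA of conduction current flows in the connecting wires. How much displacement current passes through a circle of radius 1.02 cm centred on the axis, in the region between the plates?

By continuity the displacement current in the gap matches the conduction current: I_d = 9.92×10^-3 A.
Through an area πr² the displacement current is I_d·(πr²/πR²) = I_d (r/R)² = 5.45×10^-4 A.

5.45×10^-4 A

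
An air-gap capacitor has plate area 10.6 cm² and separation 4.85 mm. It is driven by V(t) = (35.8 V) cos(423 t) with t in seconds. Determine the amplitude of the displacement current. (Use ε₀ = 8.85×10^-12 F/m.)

The displacement current equals the conduction current C dV/dt, which peaks at C V₀ ω.
With C = ε₀A/d = (8.85×10^-12)(1.06×10^-3)/(4.85×10^-3) = 1.934×10^-12 F and ω = 423 rad/s, I_d,max = (1.934×10^-12)(35.8)(423) = 2.93×10^-8 A.

2.93×10^-8 A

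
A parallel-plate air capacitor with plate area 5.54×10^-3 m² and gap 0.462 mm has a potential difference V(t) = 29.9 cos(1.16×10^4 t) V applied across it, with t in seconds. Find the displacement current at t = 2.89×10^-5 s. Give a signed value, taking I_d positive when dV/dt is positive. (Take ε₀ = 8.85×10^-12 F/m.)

dV/dt = (29.9)(1.16×10^4)·−sin(0.33524) = -1.141×10^5 V/s.
I_d = C dV/dt with C = ε₀A/d = (8.85×10^-12)(5.54×10^-3)/(4.62×10^-4) = 1.061×10^-10 F, so I_d = (1.061×10^-10)(-1.141×10^5) = -1.21×10^-5 A.

-1.21×10^-5 A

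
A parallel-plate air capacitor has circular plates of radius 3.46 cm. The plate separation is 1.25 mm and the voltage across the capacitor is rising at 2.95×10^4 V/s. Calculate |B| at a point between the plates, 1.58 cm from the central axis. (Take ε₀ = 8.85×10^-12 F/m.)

With E = V/d, dE/dt = 2.360×10^7 V/(m·s) and πR² = 3.761×10^-3 m², giving I_d = ε₀ πR² dE/dt = 7.855×10^-7 A.
An Ampèrian loop of radius r encloses a fraction (r/R)² of I_d. Then B·2πr = μ₀ I_d (r/R)², giving B = μ₀ I_d r/(2πR²) = 2.07×10^-12 T.

2.07×10^-12 T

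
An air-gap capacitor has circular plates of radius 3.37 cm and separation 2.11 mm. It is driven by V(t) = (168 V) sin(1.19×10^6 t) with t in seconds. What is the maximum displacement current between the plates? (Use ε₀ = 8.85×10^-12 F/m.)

The displacement current equals the conduction current C dV/dt, which peaks at C V₀ ω.
With C = ε₀A/d = (8.85×10^-12)(3.568×10^-3)/(2.11×10^-3) = 1.497×10^-11 F and ω = 1.19×10^6 rad/s, I_d,max = (1.497×10^-11)(168)(1.19×10^6) = 2.99×10^-3 A.

2.99×10^-3 A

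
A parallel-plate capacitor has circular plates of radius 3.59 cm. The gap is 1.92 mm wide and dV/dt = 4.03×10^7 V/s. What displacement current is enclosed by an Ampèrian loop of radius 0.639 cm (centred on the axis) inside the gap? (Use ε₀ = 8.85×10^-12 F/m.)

With E = V/d, dE/dt = 2.099×10^10 V/(m·s) and πR² = 4.049×10^-3 m², giving I_d = ε₀ πR² dE/dt = 7.521×10^-4 A.
Since J_d is uniform, the enclosed fraction is (r/R)² = 0.03168, giving I_d,enc = 2.38×10^-5 A.

2.38×10^-5 A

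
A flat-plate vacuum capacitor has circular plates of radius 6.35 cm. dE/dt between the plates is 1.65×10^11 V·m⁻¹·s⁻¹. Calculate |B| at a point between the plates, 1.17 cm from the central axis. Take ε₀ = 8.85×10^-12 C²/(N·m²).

I_d = ε₀ dΦ_E/dt = ε₀ πR² (dE/dt) = (8.85×10^-12)(0.01267)(1.65×10^11) = 0.01850 A through the full plate area.
∮B·dl = μ₀ I_d,enc with I_d,enc = I_d r²/R² = 6.281×10^-4 A; so B = μ₀ I_d,enc/(2πr) = 1.07×10^-8 T.

1.07×10^-8 T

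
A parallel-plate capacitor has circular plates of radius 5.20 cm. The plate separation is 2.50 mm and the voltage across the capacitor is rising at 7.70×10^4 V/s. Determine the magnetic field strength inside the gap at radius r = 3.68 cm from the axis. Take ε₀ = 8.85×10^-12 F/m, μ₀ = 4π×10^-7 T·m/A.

dE/dt = (dV/dt)/d = 3.080×10^7 V/(m·s); I_d = ε₀(πR²)(dE/dt) = (8.85×10^-12)(8.495×10^-3)(3.080×10^7) = 2.316×10^-6 A.
An Ampèrian loop of radius r encloses a fraction (r/R)² of I_d. Then B·2πr = μ₀ I_d (r/R)², giving B = μ₀ I_d r/(2πR²) = 6.30×10^-12 T.

6.30×10^-12 T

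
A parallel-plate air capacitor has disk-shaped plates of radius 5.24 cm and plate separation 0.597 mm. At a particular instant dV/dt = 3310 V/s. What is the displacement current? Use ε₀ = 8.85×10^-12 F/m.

The field between the plates is E = V/d, so dE/dt = (3310)/(5.97×10^-4 m) = 5.544×10^6 V/(m·s).
I_d = ε₀ A (dE/dt) = (8.85×10^-12)(8.626×10^-3)(5.544×10^6) = 4.23×10^-7 A.

4.23×10^-7 A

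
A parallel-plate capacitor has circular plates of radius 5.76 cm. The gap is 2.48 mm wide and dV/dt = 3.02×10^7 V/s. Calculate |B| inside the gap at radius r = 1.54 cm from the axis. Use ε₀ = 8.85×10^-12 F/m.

1.04×10^-9 T

I_d = C dV/dt with C = ε₀πR²/d = 3.718×10^-11 F, so I_d = (3.718×10^-11)(3.02×10^7) = 1.123×10^-3 A.
An Ampèrian loop of radius r encloses a fraction (r/R)² of I_d. Then B·2πr = μ₀ I_d (r/R)², giving B = μ₀ I_d r/(2πR²) = 1.04×10^-9 T.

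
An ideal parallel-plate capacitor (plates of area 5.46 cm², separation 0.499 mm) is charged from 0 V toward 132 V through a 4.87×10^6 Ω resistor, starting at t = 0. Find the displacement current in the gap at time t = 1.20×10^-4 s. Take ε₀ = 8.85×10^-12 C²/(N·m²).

With C = ε₀A/d = (8.85×10^-12)(5.46×10^-4)/(4.99×10^-4) = 9.684×10^-12 F, the time constant is τ = RC = 4.716×10^-5 s, so t/τ = 2.545 and e^(−t/τ) = 0.07847.
I_d = I_cond = (V₀/R) e^(−t/τ) = (2.710×10^-5)(0.07847) = 2.13×10^-6 A.

2.13×10^-6 A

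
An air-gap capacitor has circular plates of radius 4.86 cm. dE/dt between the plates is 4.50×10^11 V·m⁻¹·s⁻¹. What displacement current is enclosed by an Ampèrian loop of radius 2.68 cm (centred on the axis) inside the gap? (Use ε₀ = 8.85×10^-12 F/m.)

8.99×10^-3 A

Through the whole plate area (πR² = 7.420×10^-3 m²), I_d = ε₀ πR² dE/dt = 0.02955 A.
The field is uniform, so I_d,enc = I_d (r/R)² = (0.02955)(2.68/4.86)² = 8.99×10^-3 A.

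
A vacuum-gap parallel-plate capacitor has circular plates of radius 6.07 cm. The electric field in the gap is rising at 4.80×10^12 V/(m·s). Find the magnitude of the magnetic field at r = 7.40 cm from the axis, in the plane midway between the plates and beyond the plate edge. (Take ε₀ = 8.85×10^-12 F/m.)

1.33×10^-6 T

Total displacement current: I_d = ε₀(πR²)(dE/dt) = (8.85×10^-12)(0.01158)(4.80×10^12) = 0.4919 A.
For r ≥ R the full I_d is enclosed: B = μ₀ I_d/(2πr) = (4π×10^-7)(0.4919)/(2π·0.0740) = 1.33×10^-6 T.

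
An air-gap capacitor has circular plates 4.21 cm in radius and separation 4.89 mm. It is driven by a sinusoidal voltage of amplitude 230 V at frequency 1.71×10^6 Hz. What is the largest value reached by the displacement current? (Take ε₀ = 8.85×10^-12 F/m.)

0.0249 A

C = ε₀A/d = (8.85×10^-12)(5.568×10^-3)/(4.89×10^-3) = 1.008×10^-11 F; ω = 2πf = 1.074×10^7 rad/s.
I_d = C dV/dt, so |I_d|_max = C V₀ ω = (1.008×10^-11)(230)(1.074×10^7) = 0.0249 A.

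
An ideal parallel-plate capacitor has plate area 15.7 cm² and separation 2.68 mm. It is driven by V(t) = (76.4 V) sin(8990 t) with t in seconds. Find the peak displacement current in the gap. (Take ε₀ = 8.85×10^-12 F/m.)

3.56×10^-6 A

The displacement current equals the conduction current C dV/dt, which peaks at C V₀ ω.
With C = ε₀A/d = (8.85×10^-12)(1.57×10^-3)/(2.68×10^-3) = 5.185×10^-12 F and ω = 8990 rad/s, I_d,max = (5.185×10^-12)(76.4)(8990) = 3.56×10^-6 A.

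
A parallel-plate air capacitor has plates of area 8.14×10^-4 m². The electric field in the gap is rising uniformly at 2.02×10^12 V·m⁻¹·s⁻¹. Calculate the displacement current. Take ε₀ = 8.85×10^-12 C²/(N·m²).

0.0146 A

I_d = ε₀ A (dE/dt) = (8.85×10^-12)(8.14×10^-4 m²)(2.02×10^12) = 0.0146 A.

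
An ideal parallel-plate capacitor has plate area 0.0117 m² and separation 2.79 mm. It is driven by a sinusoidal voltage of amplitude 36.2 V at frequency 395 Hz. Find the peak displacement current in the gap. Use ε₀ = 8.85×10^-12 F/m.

3.33×10^-6 A

C = ε₀A/d = (8.85×10^-12)(0.0117)/(2.79×10^-3) = 3.711×10^-11 F; ω = 2πf = 2482 rad/s.
I_d = C dV/dt, so |I_d|_max = C V₀ ω = (3.711×10^-11)(36.2)(2482) = 3.33×10^-6 A.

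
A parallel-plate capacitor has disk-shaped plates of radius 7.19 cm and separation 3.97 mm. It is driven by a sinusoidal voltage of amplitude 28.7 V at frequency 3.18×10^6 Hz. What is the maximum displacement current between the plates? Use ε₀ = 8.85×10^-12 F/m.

0.0208 A

The displacement current equals the conduction current C dV/dt, which peaks at C V₀ ω.
With C = ε₀A/d = (8.85×10^-12)(0.01624)/(3.97×10^-3) = 3.620×10^-11 F and ω = 2πf = 1.998×10^7 rad/s, I_d,max = (3.620×10^-11)(28.7)(1.998×10^7) = 0.0208 A.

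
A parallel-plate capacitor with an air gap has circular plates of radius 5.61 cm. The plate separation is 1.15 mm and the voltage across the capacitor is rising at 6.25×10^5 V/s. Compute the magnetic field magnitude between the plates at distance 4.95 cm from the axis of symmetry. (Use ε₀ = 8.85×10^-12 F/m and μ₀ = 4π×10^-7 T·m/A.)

dE/dt = (dV/dt)/d = 5.435×10^8 V/(m·s); I_d = ε₀(πR²)(dE/dt) = (8.85×10^-12)(9.887×10^-3)(5.435×10^8) = 4.756×10^-5 A.
An Ampèrian loop of radius r encloses a fraction (r/R)² of I_d. Then B·2πr = μ₀ I_d (r/R)², giving B = μ₀ I_d r/(2πR²) = 1.50×10^-10 T.

1.50×10^-10 T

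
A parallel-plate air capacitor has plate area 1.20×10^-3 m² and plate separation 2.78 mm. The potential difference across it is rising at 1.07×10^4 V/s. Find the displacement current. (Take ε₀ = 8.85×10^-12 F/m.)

4.09×10^-8 A

The field between the plates is E = V/d, so dE/dt = (1.07×10^4)/(2.78×10^-3 m) = 3.849×10^6 V/(m·s).
I_d = ε₀ A (dE/dt) = (8.85×10^-12)(1.20×10^-3)(3.849×10^6) = 4.09×10^-8 A.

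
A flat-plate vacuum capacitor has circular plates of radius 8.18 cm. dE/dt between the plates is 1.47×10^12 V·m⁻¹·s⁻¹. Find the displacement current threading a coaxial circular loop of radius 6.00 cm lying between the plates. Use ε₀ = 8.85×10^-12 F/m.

Through the whole plate area (πR² = 0.02102 m²), I_d = ε₀ πR² dE/dt = 0.2735 A.
Since J_d is uniform, the enclosed fraction is (r/R)² = 0.5380, giving I_d,enc = 0.147 A.

0.147 A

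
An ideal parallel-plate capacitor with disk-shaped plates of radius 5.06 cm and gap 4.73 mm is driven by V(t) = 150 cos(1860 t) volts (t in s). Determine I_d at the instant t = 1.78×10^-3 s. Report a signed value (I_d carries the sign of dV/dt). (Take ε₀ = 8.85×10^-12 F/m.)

7.07×10^-7 A

dV/dt = (150)(1860)·−sin(3.3108) = 4.698×10^4 V/s.
I_d = C dV/dt with C = ε₀A/d = (8.85×10^-12)(8.044×10^-3)/(4.73×10^-3) = 1.505×10^-11 F, so I_d = (1.505×10^-11)(4.698×10^4) = 7.07×10^-7 A.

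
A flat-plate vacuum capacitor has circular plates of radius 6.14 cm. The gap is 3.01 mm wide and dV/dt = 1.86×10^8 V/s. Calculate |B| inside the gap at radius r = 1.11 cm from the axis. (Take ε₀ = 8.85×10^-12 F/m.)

3.81×10^-9 T

With E = V/d, dE/dt = 6.179×10^10 V/(m·s) and πR² = 0.01184 m², giving I_d = ε₀ πR² dE/dt = 6.475×10^-3 A.
For r < R the Ampère–Maxwell law gives B(2πr) = μ₀ I_d (r²/R²), so B = μ₀ I_d r/(2πR²) = (4π×10^-7)(6.475×10^-3)(0.0111)/(2π·0.0614²) = 3.81×10^-9 T.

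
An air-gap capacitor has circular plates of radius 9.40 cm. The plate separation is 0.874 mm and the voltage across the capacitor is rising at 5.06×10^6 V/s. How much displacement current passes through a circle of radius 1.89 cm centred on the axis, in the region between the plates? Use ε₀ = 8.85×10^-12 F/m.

5.75×10^-5 A

I_d = C dV/dt with C = ε₀πR²/d = 2.811×10^-10 F, so I_d = (2.811×10^-10)(5.06×10^6) = 1.422×10^-3 A.
The field is uniform, so I_d,enc = I_d (r/R)² = (1.422×10^-3)(1.89/9.40)² = 5.75×10^-5 A.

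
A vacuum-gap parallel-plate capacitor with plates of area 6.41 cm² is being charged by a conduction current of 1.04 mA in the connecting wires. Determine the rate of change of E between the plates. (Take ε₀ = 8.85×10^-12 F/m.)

1.83×10^11 V/(m·s)

The displacement current between the plates equals the conduction current, I_d = 1.04 mA.
Inverting I_d = ε₀ A dE/dt gives dE/dt = 1.04×10^-3 / (8.85×10^-12 · 6.41×10^-4) = 1.83×10^11 V/(m·s).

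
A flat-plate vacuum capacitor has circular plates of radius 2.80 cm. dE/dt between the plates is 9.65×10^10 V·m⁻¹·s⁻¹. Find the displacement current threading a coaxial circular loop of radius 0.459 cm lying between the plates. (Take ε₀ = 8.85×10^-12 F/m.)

Through the whole plate area (πR² = 2.463×10^-3 m²), I_d = ε₀ πR² dE/dt = 2.103×10^-3 A.
Through an area πr² the displacement current is I_d·(πr²/πR²) = I_d (r/R)² = 5.65×10^-5 A.

5.65×10^-5 A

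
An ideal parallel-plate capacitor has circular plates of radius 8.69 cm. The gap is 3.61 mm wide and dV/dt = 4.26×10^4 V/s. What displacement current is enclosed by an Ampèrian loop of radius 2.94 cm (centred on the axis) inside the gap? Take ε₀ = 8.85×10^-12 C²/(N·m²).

dE/dt = (dV/dt)/d = 1.180×10^7 V/(m·s); I_d = ε₀(πR²)(dE/dt) = (8.85×10^-12)(0.02372)(1.180×10^7) = 2.477×10^-6 A.
The field is uniform, so I_d,enc = I_d (r/R)² = (2.477×10^-6)(2.94/8.69)² = 2.84×10^-7 A.

2.84×10^-7 A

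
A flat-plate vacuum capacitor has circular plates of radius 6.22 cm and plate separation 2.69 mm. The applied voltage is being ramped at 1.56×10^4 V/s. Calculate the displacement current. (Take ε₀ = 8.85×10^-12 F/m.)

The field between the plates is E = V/d, so dE/dt = (1.56×10^4)/(2.69×10^-3 m) = 5.799×10^6 V/(m·s).
I_d = ε₀ A (dE/dt) = (8.85×10^-12)(0.01215)(5.799×10^6) = 6.24×10^-7 A.

6.24×10^-7 A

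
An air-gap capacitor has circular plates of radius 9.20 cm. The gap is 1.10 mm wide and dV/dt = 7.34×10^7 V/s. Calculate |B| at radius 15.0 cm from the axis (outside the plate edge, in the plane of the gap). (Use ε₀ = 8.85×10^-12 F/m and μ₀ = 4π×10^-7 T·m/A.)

With E = V/d, dE/dt = 6.673×10^10 V/(m·s) and πR² = 0.02659 m², giving I_d = ε₀ πR² dE/dt = 0.01570 A.
With r > R the enclosed displacement current is the full I_d; B = μ₀ I_d / (2πr) = 2.09×10^-8 T.

2.09×10^-8 T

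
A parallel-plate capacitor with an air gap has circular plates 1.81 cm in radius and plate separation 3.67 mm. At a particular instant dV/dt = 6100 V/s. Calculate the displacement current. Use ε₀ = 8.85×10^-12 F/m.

E = V/d so dE/dt = (dV/dt)/d = 1.662×10^6 V/(m·s), and I_d = ε₀ A dE/dt = (8.85×10^-12)(1.029×10^-3)(1.662×10^6) = 1.51×10^-8 A.

1.51×10^-8 A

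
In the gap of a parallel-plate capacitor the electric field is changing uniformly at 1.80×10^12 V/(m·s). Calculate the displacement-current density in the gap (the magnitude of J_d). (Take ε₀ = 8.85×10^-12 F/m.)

15.9 A/m²

J_d = ε₀ ∂E/∂t, so J_d = 15.9 A/m².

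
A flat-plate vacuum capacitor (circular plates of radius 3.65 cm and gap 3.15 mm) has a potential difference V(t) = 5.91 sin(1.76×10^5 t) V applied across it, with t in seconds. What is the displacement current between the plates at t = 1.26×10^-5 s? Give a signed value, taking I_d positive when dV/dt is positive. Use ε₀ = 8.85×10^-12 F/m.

-7.37×10^-6 A

dE/dt = (V₀ω/d)·cos(ωt) with ωt = 2.2176 rad: (5.91)(1.76×10^5)(-0.6026)/(3.15×10^-3) = -1.990×10^8 V/(m·s).
I_d = ε₀ A dE/dt = (8.85×10^-12)(4.185×10^-3)(-1.990×10^8) = -7.37×10^-6 A.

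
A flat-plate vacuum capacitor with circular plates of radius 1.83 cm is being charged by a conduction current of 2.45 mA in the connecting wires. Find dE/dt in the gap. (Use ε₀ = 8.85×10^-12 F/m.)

Charge continuity gives I_d = I = 2.45×10^-3 A between the plates.
Since I_d = ε₀ A dE/dt, dE/dt = I_d/(ε₀A) = (2.45×10^-3)/((8.85×10^-12)(1.052×10^-3)) = 2.63×10^11 V/(m·s).

2.63×10^11 V/(m·s)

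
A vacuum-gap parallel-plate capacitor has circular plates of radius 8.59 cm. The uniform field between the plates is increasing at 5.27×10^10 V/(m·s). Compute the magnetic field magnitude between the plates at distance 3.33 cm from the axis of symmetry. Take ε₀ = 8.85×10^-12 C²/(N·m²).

9.76×10^-9 T

Through the whole plate area (πR² = 0.02318 m²), I_d = ε₀ πR² dE/dt = 0.01081 A.
∮B·dl = μ₀ I_d,enc with I_d,enc = I_d r²/R² = 1.625×10^-3 A; so B = μ₀ I_d,enc/(2πr) = 9.76×10^-9 T.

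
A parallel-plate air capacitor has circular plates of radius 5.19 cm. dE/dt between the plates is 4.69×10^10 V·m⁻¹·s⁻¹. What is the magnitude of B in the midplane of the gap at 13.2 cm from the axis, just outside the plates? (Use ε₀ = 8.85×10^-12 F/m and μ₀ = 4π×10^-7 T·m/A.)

5.32×10^-9 T

Through the whole plate area (πR² = 8.462×10^-3 m²), I_d = ε₀ πR² dE/dt = 3.512×10^-3 A.
For r ≥ R the full I_d is enclosed: B = μ₀ I_d/(2πr) = (4π×10^-7)(3.512×10^-3)/(2π·0.132) = 5.32×10^-9 T.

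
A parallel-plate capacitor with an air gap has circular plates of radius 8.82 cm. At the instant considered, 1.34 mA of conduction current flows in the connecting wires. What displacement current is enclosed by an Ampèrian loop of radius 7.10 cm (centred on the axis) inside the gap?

Between the plates the displacement current equals the wire current: I_d = 1.34 mA = 1.34×10^-3 A.
The field is uniform, so I_d,enc = I_d (r/R)² = (1.34×10^-3)(7.10/8.82)² = 8.68×10^-4 A.

8.68×10^-4 A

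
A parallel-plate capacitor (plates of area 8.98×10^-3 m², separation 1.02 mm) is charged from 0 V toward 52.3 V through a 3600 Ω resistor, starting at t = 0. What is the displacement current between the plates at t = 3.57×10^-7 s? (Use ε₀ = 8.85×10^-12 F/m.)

4.07×10^-3 A

C = ε₀A/d = (8.85×10^-12)(8.98×10^-3)/(1.02×10^-3) = 7.791×10^-11 F, so τ = RC = 2.805×10^-7 s.
The conduction current is I(t) = (V₀/R) e^(−t/τ), and the displacement current between the plates equals it.
t/τ = 1.273; I_d = (52.3/3600) · e^(−1.273) = (0.01453)(0.2800) = 4.07×10^-3 A.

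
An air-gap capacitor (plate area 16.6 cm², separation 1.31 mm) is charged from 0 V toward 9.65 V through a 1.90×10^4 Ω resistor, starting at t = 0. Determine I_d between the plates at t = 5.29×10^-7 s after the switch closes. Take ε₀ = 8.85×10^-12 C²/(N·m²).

4.24×10^-5 A

C = ε₀A/d = (8.85×10^-12)(1.66×10^-3)/(1.31×10^-3) = 1.121×10^-11 F and τ = RC = 2.130×10^-7 s. I_d in the gap equals the RC charging current.
I_d(t) = (V₀/R) e^(−t/τ) = 5.079×10^-4 · e^(−2.484) = 4.24×10^-5 A.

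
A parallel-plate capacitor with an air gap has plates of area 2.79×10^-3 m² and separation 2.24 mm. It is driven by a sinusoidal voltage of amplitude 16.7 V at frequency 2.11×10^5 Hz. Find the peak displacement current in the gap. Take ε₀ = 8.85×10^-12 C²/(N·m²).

(dE/dt)_max = V₀ω/d = 9.886×10^9 V/(m·s); ω = 2πf = 1.326×10^6 rad/s.
I_d,max = ε₀ A (dE/dt)_max = (8.85×10^-12)(2.79×10^-3)(9.886×10^9) = 2.44×10^-4 A.

2.44×10^-4 A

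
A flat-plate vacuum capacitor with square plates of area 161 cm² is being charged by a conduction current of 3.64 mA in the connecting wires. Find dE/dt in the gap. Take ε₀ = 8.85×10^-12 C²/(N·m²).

2.55×10^10 V/(m·s)

Charge continuity gives I_d = I = 3.64×10^-3 A between the plates.
Since I_d = ε₀ A dE/dt, dE/dt = I_d/(ε₀A) = (3.64×10^-3)/((8.85×10^-12)(0.0161)) = 2.55×10^10 V/(m·s).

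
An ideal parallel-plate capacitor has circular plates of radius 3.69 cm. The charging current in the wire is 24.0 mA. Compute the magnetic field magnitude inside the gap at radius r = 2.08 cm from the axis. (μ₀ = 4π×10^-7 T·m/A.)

7.33×10^-8 T

By continuity the displacement current in the gap matches the conduction current: I_d = 0.0240 A.
∮B·dl = μ₀ I_d,enc with I_d,enc = I_d r²/R² = 7.626×10^-3 A; so B = μ₀ I_d,enc/(2πr) = 7.33×10^-8 T.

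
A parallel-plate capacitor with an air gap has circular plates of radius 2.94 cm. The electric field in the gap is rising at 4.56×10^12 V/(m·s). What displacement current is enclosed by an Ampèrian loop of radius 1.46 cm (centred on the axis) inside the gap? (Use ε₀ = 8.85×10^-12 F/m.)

0.0270 A

Total displacement current: I_d = ε₀(πR²)(dE/dt) = (8.85×10^-12)(2.715×10^-3)(4.56×10^12) = 0.1096 A.
The field is uniform, so I_d,enc = I_d (r/R)² = (0.1096)(1.46/2.94)² = 0.0270 A.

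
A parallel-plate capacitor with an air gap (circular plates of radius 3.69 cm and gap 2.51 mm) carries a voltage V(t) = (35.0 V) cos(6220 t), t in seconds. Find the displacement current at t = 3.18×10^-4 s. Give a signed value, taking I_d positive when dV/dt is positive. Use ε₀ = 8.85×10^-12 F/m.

-3.02×10^-6 A

dE/dt = (V₀ω/d)·−sin(ωt) with ωt = 1.97796 rad: (35.0)(6220)(-0.9182)/(2.51×10^-3) = -7.964×10^7 V/(m·s).
I_d = ε₀ A dE/dt = (8.85×10^-12)(4.278×10^-3)(-7.964×10^7) = -3.02×10^-6 A.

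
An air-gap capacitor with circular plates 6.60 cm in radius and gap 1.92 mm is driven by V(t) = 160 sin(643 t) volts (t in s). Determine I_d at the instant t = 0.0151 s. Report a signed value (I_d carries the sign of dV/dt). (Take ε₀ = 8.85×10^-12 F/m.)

dV/dt = (160)(643)·cos(9.7093) = -9.874×10^4 V/s.
I_d = C dV/dt with C = ε₀A/d = (8.85×10^-12)(0.01368)/(1.92×10^-3) = 6.306×10^-11 F, so I_d = (6.306×10^-11)(-9.874×10^4) = -6.23×10^-6 A.

-6.23×10^-6 A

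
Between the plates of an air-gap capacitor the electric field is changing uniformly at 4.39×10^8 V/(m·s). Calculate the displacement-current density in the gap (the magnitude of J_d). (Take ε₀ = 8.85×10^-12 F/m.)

3.89×10^-3 A/m²

J_d = ε₀ ∂E/∂t, so J_d = 3.89×10^-3 A/m².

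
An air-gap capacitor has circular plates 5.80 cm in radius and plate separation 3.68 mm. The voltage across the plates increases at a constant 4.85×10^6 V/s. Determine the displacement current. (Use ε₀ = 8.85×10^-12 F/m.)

1.23×10^-4 A

E = V/d so dE/dt = (dV/dt)/d = 1.318×10^9 V/(m·s), and I_d = ε₀ A dE/dt = (8.85×10^-12)(0.01057)(1.318×10^9) = 1.23×10^-4 A.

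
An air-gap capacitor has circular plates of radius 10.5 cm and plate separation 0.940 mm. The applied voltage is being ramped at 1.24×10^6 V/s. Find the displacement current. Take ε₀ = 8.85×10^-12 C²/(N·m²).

4.04×10^-4 A

E = V/d so dE/dt = (dV/dt)/d = 1.319×10^9 V/(m·s), and I_d = ε₀ A dE/dt = (8.85×10^-12)(0.03464)(1.319×10^9) = 4.04×10^-4 A.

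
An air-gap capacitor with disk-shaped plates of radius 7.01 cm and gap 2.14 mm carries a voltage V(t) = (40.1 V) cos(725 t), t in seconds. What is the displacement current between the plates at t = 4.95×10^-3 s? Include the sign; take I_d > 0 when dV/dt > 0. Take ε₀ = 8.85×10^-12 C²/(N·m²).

8.03×10^-7 A

dV/dt = (40.1)(725)·−sin(3.58875) = 1.257×10^4 V/s.
I_d = C dV/dt with C = ε₀A/d = (8.85×10^-12)(0.01544)/(2.14×10^-3) = 6.385×10^-11 F, so I_d = (6.385×10^-11)(1.257×10^4) = 8.03×10^-7 A.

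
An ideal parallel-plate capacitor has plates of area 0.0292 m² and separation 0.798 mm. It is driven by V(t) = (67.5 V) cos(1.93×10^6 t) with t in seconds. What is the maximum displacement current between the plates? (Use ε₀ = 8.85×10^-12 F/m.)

0.0422 A

(dE/dt)_max = V₀ω/d = 1.633×10^11 V/(m·s); ω = 1.93×10^6 rad/s.
I_d,max = ε₀ A (dE/dt)_max = (8.85×10^-12)(0.0292)(1.633×10^11) = 0.0422 A.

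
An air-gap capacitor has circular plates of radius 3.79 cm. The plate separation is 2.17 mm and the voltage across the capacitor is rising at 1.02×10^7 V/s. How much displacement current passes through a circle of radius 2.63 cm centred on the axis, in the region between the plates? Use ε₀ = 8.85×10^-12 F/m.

9.04×10^-5 A

dE/dt = (dV/dt)/d = 4.700×10^9 V/(m·s); I_d = ε₀(πR²)(dE/dt) = (8.85×10^-12)(4.513×10^-3)(4.700×10^9) = 1.877×10^-4 A.
The field is uniform, so I_d,enc = I_d (r/R)² = (1.877×10^-4)(2.63/3.79)² = 9.04×10^-5 A.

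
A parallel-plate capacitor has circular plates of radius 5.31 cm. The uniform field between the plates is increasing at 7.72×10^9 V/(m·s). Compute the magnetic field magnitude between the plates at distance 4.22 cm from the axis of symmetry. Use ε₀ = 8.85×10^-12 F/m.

1.81×10^-9 T

Through the whole plate area (πR² = 8.858×10^-3 m²), I_d = ε₀ πR² dE/dt = 6.052×10^-4 A.
∮B·dl = μ₀ I_d,enc with I_d,enc = I_d r²/R² = 3.822×10^-4 A; so B = μ₀ I_d,enc/(2πr) = 1.81×10^-9 T.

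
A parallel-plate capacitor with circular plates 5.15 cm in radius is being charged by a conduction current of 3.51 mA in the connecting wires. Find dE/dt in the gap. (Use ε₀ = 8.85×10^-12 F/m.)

The displacement current between the plates equals the conduction current, I_d = 3.51 mA.
Then dE/dt = I_d/(ε₀A) = 4.76×10^10 V/(m·s).

4.76×10^10 V/(m·s)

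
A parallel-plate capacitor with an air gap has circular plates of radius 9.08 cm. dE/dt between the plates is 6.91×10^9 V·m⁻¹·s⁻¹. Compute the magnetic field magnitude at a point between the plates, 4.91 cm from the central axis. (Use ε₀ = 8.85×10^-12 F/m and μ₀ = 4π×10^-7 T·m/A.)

1.89×10^-9 T

Total displacement current: I_d = ε₀(πR²)(dE/dt) = (8.85×10^-12)(0.02590)(6.91×10^9) = 1.584×10^-3 A.
∮B·dl = μ₀ I_d,enc with I_d,enc = I_d r²/R² = 4.632×10^-4 A; so B = μ₀ I_d,enc/(2πr) = 1.89×10^-9 T.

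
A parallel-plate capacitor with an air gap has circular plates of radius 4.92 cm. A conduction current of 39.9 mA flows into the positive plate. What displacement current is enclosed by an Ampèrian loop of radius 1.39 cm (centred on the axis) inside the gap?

3.18×10^-3 A

No conduction current crosses the gap, so I_d there equals the 0.0399 A in the leads.
Through an area πr² the displacement current is I_d·(πr²/πR²) = I_d (r/R)² = 3.18×10^-3 A.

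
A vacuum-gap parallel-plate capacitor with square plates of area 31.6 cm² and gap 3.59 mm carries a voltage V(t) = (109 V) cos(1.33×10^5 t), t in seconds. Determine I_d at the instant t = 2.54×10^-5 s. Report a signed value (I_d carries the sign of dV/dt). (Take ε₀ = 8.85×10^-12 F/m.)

2.65×10^-5 A

dV/dt = (109)(1.33×10^5)·−sin(3.3782) = 3.398×10^6 V/s.
I_d = C dV/dt with C = ε₀A/d = (8.85×10^-12)(3.16×10^-3)/(3.59×10^-3) = 7.790×10^-12 F, so I_d = (7.790×10^-12)(3.398×10^6) = 2.65×10^-5 A.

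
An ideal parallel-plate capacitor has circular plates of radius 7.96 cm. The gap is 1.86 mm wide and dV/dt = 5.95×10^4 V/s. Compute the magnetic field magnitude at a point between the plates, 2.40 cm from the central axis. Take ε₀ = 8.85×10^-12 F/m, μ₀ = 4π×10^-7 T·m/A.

4.27×10^-12 T

I_d = C dV/dt with C = ε₀πR²/d = 9.473×10^-11 F, so I_d = (9.473×10^-11)(5.95×10^4) = 5.636×10^-6 A.
An Ampèrian loop of radius r encloses a fraction (r/R)² of I_d. Then B·2πr = μ₀ I_d (r/R)², giving B = μ₀ I_d r/(2πR²) = 4.27×10^-12 T.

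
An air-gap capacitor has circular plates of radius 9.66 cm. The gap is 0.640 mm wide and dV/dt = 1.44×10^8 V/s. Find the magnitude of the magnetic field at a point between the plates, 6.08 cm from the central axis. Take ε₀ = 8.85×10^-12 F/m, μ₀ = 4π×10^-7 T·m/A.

7.61×10^-8 T

dE/dt = (dV/dt)/d = 2.250×10^11 V/(m·s); I_d = ε₀(πR²)(dE/dt) = (8.85×10^-12)(0.02932)(2.250×10^11) = 0.05838 A.
∮B·dl = μ₀ I_d,enc with I_d,enc = I_d r²/R² = 0.02313 A; so B = μ₀ I_d,enc/(2πr) = 7.61×10^-8 T.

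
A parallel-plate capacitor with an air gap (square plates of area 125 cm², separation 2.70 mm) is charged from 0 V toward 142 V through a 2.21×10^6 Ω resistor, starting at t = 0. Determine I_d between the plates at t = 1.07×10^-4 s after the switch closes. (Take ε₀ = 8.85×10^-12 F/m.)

1.97×10^-5 A

With C = ε₀A/d = (8.85×10^-12)(0.0125)/(2.70×10^-3) = 4.097×10^-11 F, the time constant is τ = RC = 9.054×10^-5 s, so t/τ = 1.182 and e^(−t/τ) = 0.3067.
I_d = I_cond = (V₀/R) e^(−t/τ) = (6.425×10^-5)(0.3067) = 1.97×10^-5 A.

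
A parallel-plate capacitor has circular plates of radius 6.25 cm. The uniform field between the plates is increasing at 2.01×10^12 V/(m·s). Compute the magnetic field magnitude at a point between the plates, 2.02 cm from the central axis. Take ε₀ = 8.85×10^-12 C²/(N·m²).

2.26×10^-7 T

Through the whole plate area (πR² = 0.01227 m²), I_d = ε₀ πR² dE/dt = 0.2183 A.
For r < R the Ampère–Maxwell law gives B(2πr) = μ₀ I_d (r²/R²), so B = μ₀ I_d r/(2πR²) = (4π×10^-7)(0.2183)(0.0202)/(2π·0.0625²) = 2.26×10^-7 T.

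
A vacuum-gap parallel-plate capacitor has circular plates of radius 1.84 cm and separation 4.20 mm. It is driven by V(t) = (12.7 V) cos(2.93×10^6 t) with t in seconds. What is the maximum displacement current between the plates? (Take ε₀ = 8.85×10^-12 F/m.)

8.34×10^-5 A

The displacement current equals the conduction current C dV/dt, which peaks at C V₀ ω.
With C = ε₀A/d = (8.85×10^-12)(1.064×10^-3)/(4.20×10^-3) = 2.242×10^-12 F and ω = 2.93×10^6 rad/s, I_d,max = (2.242×10^-12)(12.7)(2.93×10^6) = 8.34×10^-5 A.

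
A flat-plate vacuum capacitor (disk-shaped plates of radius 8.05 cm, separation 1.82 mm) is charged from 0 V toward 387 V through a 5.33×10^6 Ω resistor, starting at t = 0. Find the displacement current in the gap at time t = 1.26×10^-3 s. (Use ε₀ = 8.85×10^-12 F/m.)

6.67×10^-6 A

With C = ε₀A/d = (8.85×10^-12)(0.02036)/(1.82×10^-3) = 9.900×10^-11 F, the time constant is τ = RC = 5.277×10^-4 s, so t/τ = 2.388 and e^(−t/τ) = 0.09181.
I_d = I_cond = (V₀/R) e^(−t/τ) = (7.261×10^-5)(0.09181) = 6.67×10^-6 A.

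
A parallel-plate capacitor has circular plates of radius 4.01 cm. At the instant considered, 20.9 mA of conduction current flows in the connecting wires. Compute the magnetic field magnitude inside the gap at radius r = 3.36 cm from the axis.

By continuity the displacement current in the gap matches the conduction current: I_d = 0.0209 A.
∮B·dl = μ₀ I_d,enc with I_d,enc = I_d r²/R² = 0.01467 A; so B = μ₀ I_d,enc/(2πr) = 8.73×10^-8 T.

8.73×10^-8 T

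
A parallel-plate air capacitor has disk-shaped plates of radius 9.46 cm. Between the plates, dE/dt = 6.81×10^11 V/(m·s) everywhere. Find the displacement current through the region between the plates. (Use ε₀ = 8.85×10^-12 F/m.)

0.169 A

The displacement current is ε₀ times dΦ_E/dt = ε₀ A dE/dt = (8.85×10^-12)(0.02811)(6.81×10^11) = 0.169 A.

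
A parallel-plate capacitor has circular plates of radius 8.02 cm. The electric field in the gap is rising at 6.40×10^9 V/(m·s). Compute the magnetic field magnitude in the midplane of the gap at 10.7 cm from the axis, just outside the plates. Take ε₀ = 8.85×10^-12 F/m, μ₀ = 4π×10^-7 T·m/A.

Through the whole plate area (πR² = 0.02021 m²), I_d = ε₀ πR² dE/dt = 1.145×10^-3 A.
With r > R the enclosed displacement current is the full I_d; B = μ₀ I_d / (2πr) = 2.14×10^-9 T.

2.14×10^-9 T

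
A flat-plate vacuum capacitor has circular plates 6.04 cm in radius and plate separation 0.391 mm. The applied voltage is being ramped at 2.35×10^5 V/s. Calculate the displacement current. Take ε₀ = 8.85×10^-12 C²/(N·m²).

The displacement current equals the charging current C dV/dt. With C = ε₀A/d = (8.85×10^-12)(0.01146)/(3.91×10^-4) = 2.594×10^-10 F, I_d = (2.594×10^-10)(2.35×10^5) = 6.10×10^-5 A.

6.10×10^-5 A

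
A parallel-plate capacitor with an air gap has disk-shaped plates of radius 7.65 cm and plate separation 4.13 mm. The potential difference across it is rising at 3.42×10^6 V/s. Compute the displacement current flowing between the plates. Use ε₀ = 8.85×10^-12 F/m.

C = ε₀A/d = (8.85×10^-12)(0.01839)/(4.13×10^-3) = 3.941×10^-11 F.
I_d = C dV/dt = (3.941×10^-11)(3.42×10^6) = 1.35×10^-4 A.

1.35×10^-4 A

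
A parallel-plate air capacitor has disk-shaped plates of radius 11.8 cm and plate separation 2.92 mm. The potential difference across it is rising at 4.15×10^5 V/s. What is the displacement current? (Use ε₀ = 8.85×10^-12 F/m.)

5.50×10^-5 A

The field between the plates is E = V/d, so dE/dt = (4.15×10^5)/(2.92×10^-3 m) = 1.421×10^8 V/(m·s).
I_d = ε₀ A (dE/dt) = (8.85×10^-12)(0.04374)(1.421×10^8) = 5.50×10^-5 A.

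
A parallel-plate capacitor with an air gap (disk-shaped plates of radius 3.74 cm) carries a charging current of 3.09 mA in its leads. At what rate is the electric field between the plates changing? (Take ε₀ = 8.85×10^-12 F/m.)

7.95×10^10 V/(m·s)

Charge continuity gives I_d = I = 3.09×10^-3 A between the plates.
Since I_d = ε₀ A dE/dt, dE/dt = I_d/(ε₀A) = (3.09×10^-3)/((8.85×10^-12)(4.394×10^-3)) = 7.95×10^10 V/(m·s).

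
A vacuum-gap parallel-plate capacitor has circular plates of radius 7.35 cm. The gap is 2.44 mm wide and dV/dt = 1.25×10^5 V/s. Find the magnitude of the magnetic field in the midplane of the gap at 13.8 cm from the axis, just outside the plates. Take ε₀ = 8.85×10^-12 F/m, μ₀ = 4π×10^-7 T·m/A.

1.12×10^-11 T

With E = V/d, dE/dt = 5.123×10^7 V/(m·s) and πR² = 0.01697 m², giving I_d = ε₀ πR² dE/dt = 7.694×10^-6 A.
For r ≥ R the full I_d is enclosed: B = μ₀ I_d/(2πr) = (4π×10^-7)(7.694×10^-6)/(2π·0.138) = 1.12×10^-11 T.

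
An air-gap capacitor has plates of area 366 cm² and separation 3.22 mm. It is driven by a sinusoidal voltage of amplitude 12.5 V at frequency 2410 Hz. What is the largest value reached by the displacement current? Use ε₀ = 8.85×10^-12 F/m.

1.90×10^-5 A

The displacement current equals the conduction current C dV/dt, which peaks at C V₀ ω.
With C = ε₀A/d = (8.85×10^-12)(0.0366)/(3.22×10^-3) = 1.006×10^-10 F and ω = 2πf = 1.514×10^4 rad/s, I_d,max = (1.006×10^-10)(12.5)(1.514×10^4) = 1.90×10^-5 A.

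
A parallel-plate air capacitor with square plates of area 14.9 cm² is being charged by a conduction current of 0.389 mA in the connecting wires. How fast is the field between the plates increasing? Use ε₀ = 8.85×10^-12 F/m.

The displacement current between the plates equals the conduction current, I_d = 0.389 mA.
Inverting I_d = ε₀ A dE/dt gives dE/dt = 3.89×10^-4 / (8.85×10^-12 · 1.49×10^-3) = 2.95×10^10 V/(m·s).

2.95×10^10 V/(m·s)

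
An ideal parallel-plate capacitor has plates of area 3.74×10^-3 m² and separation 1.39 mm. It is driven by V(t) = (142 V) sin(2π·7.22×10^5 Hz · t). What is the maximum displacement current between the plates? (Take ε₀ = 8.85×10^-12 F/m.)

0.0153 A

C = ε₀A/d = (8.85×10^-12)(3.74×10^-3)/(1.39×10^-3) = 2.381×10^-11 F; ω = 2πf = 4.536×10^6 rad/s.
I_d = C dV/dt, so |I_d|_max = C V₀ ω = (2.381×10^-11)(142)(4.536×10^6) = 0.0153 A.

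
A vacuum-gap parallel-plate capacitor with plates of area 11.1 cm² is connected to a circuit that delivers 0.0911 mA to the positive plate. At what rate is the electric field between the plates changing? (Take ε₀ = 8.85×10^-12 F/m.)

9.27×10^9 V/(m·s)

The displacement current between the plates equals the conduction current, I_d = 0.0911 mA.
Inverting I_d = ε₀ A dE/dt gives dE/dt = 9.11×10^-5 / (8.85×10^-12 · 1.11×10^-3) = 9.27×10^9 V/(m·s).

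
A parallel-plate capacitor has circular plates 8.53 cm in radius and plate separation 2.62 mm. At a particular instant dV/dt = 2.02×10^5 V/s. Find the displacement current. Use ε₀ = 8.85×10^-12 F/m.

C = ε₀A/d = (8.85×10^-12)(0.02286)/(2.62×10^-3) = 7.722×10^-11 F.
I_d = C dV/dt = (7.722×10^-11)(2.02×10^5) = 1.56×10^-5 A.

1.56×10^-5 A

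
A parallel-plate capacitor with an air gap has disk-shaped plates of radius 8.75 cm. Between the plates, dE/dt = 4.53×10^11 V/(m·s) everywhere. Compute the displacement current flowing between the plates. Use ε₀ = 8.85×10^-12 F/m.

I_d = ε₀ A (dE/dt) = (8.85×10^-12)(0.02405 m²)(4.53×10^11) = 0.0964 A.

0.0964 A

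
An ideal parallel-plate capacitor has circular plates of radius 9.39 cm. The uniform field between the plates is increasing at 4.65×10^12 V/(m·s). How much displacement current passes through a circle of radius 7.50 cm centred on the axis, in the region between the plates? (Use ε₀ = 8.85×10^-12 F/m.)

0.727 A

Through the whole plate area (πR² = 0.02770 m²), I_d = ε₀ πR² dE/dt = 1.140 A.
Through an area πr² the displacement current is I_d·(πr²/πR²) = I_d (r/R)² = 0.727 A.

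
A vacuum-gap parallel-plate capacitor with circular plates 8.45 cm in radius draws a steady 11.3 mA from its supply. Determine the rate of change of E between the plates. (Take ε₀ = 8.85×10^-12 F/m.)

5.69×10^10 V/(m·s)

The displacement current between the plates equals the conduction current, I_d = 11.3 mA.
Then dE/dt = I_d/(ε₀A) = 5.69×10^10 V/(m·s).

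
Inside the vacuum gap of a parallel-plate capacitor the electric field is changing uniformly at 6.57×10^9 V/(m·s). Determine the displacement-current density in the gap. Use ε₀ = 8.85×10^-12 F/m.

0.0581 A/m²

J_d = ε₀ dE/dt = (8.85×10^-12)(6.57×10^9) = 0.0581 A/m².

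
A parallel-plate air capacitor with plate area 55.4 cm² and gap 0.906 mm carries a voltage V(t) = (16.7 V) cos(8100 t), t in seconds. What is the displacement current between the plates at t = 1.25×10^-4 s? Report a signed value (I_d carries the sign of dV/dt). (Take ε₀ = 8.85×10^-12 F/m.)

dE/dt = (V₀ω/d)·−sin(ωt) with ωt = 1.0125 rad: (16.7)(8100)(-0.8482)/(9.06×10^-4) = -1.266×10^8 V/(m·s).
I_d = ε₀ A dE/dt = (8.85×10^-12)(5.54×10^-3)(-1.266×10^8) = -6.21×10^-6 A.

-6.21×10^-6 A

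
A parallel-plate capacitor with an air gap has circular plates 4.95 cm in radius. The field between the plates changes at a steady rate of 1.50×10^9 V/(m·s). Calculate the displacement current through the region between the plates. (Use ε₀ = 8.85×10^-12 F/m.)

1.02×10^-4 A

With a uniform field, Φ_E = EA, so I_d = ε₀ A dE/dt = 1.02×10^-4 A.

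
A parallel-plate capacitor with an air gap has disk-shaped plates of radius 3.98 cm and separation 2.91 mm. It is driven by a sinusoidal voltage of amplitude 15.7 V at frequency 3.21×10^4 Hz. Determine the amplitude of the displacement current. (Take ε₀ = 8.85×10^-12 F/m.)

4.79×10^-5 A

(dE/dt)_max = V₀ω/d = 1.088×10^9 V/(m·s); ω = 2πf = 2.017×10^5 rad/s.
I_d,max = ε₀ A (dE/dt)_max = (8.85×10^-12)(4.976×10^-3)(1.088×10^9) = 4.79×10^-5 A.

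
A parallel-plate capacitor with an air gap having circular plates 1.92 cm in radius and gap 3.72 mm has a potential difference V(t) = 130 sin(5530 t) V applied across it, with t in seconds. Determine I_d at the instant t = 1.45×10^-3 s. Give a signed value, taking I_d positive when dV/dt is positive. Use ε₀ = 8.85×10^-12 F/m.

dV/dt = (130)(5530)·cos(8.0185) = -1.177×10^5 V/s.
I_d = C dV/dt with C = ε₀A/d = (8.85×10^-12)(1.158×10^-3)/(3.72×10^-3) = 2.755×10^-12 F, so I_d = (2.755×10^-12)(-1.177×10^5) = -3.24×10^-7 A.

-3.24×10^-7 A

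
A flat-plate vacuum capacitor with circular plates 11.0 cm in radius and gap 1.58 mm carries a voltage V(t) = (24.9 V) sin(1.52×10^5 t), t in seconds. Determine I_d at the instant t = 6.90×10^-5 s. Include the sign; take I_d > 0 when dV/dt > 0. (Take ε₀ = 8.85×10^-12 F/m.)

dE/dt = (V₀ω/d)·cos(ωt) with ωt = 10.488 rad: (24.9)(1.52×10^5)(-0.4861)/(1.58×10^-3) = -1.164×10^9 V/(m·s).
I_d = ε₀ A dE/dt = (8.85×10^-12)(0.03801)(-1.164×10^9) = -3.92×10^-4 A.

-3.92×10^-4 A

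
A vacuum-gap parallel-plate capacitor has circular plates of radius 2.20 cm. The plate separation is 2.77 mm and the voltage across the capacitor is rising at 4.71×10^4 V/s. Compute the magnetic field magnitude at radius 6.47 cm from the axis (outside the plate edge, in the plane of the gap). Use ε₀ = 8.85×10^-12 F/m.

7.07×10^-13 T

dE/dt = (dV/dt)/d = 1.700×10^7 V/(m·s); I_d = ε₀(πR²)(dE/dt) = (8.85×10^-12)(1.521×10^-3)(1.700×10^7) = 2.288×10^-7 A.
Outside the plates the loop encloses all of I_d, so B·2πr = μ₀ I_d and B = 7.07×10^-13 T.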